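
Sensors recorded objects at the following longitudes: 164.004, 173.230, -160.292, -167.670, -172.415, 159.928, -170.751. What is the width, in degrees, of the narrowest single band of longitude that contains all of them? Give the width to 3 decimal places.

39.780°

Sort the longitudes: -172.415°, -170.751°, -167.670°, -160.292°, +159.928°, +164.004°, +173.230°.
Eastward gaps between consecutive values (wrapping around): 1.664°, 3.081°, 7.378°, 320.220°, 4.076°, 9.226°, 14.355°.
Largest gap = 320.220° ⇒ minimal covering band is its complement: 360° − 320.220° = 39.780°.
Band runs from +159.928° eastward to -160.292°, crossing the antimeridian.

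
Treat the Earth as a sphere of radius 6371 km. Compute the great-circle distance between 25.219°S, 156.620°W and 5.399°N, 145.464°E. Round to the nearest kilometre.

7117 km

Δλ = 145.464 − -156.620 = 302.084°; wrapped into (−180°, 180°]: -57.916°.
Δφ = 5.399 − -25.219 = 30.618°.
a = sin²(Δφ/2) + cos φ₁ · cos φ₂ · sin²(Δλ/2) = 0.280844.
c = 2·atan2(√a, √(1−a)) = 1.11708 rad → d = 6371·c ≈ 7116.89 km.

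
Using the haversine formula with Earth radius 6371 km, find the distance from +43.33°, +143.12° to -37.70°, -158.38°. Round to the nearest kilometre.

10767 km

Δλ = -158.38 − 143.12 = -301.50°; wrapped into (−180°, 180°]: 58.50°.
Δφ = -37.70 − 43.33 = -81.03°.
a = sin²(Δφ/2) + cos φ₁ · cos φ₂ · sin²(Δλ/2) = 0.559454.
c = 2·atan2(√a, √(1−a)) = 1.68999 rad → d = 6371·c ≈ 10766.90 km.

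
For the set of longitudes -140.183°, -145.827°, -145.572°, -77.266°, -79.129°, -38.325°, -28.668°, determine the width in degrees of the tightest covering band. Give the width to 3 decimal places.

Sort the longitudes: -145.827°, -145.572°, -140.183°, -79.129°, -77.266°, -38.325°, -28.668°.
Eastward gaps between consecutive values (wrapping around): 0.255°, 5.389°, 61.054°, 1.863°, 38.941°, 9.657°, 242.841°.
Largest gap = 242.841° ⇒ minimal covering band is its complement: 360° − 242.841° = 117.159°.
Band runs from -145.827° eastward to -28.668°.

117.159°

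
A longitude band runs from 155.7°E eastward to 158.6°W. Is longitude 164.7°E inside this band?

Band width going east from +155.7° to -158.6°: ((-158.6 − 155.7) mod 360) = 45.7°.
Offset of +164.7° east of the west edge: ((164.7 − 155.7) mod 360) = 9.0°.
9.0° ≤ 45.7° ⇒ inside.

Yes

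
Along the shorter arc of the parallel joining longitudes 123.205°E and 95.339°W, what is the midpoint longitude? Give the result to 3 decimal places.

Signed shortest Δλ from +123.205° to -95.339° is +141.456°.
Midpoint longitude = +123.205° + (+141.456°)/2 = +123.205° + 70.728° = +193.933°.
Normalise into (−180°, 180°]: -166.067°.
(The naïve average (+123.205 + -95.339)/2 = 13.933° is on the wrong side of the globe.)

166.067°W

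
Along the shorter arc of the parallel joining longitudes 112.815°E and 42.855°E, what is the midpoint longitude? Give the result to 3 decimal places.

Signed shortest Δλ from +112.815° to +42.855° is -69.960°.
Midpoint longitude = +112.815° + (-69.960°)/2 = +112.815° − 34.980° = +77.835°.

77.835°E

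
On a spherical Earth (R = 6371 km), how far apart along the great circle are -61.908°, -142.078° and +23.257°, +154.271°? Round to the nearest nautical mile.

5944 nmi

Δλ = 154.271 − -142.078 = 296.349°; wrapped into (−180°, 180°]: -63.651°.
Δφ = 23.257 − -61.908 = 85.165°.
a = sin²(Δφ/2) + cos φ₁ · cos φ₂ · sin²(Δλ/2) = 0.578162.
c = 2·atan2(√a, √(1−a)) = 1.72776 rad → d = 6371·c ≈ 11007.58 km ≈ 5943.62 nmi.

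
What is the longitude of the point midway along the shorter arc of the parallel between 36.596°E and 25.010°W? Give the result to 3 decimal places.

Signed shortest Δλ from +36.596° to -25.010° is -61.606°.
Midpoint longitude = +36.596° + (-61.606°)/2 = +36.596° − 30.803° = +5.793°.

5.793°E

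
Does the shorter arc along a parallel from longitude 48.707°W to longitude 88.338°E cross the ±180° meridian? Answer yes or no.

Signed shortest Δλ = ((88.338 − -48.707 + 180) mod 360) − 180 = 137.045°.
Going east by 137.045° from -48.707° reaches +88.338° without touching 180°.

No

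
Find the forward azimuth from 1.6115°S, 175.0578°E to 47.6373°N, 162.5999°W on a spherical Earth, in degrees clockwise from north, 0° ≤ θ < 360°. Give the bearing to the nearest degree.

Δλ = -162.5999 − 175.0578 = -337.6577°; wrapped into (−180°, 180°]: 22.3423°.
θ = atan2( sin Δλ · cos φ₂ , cos φ₁ · sin φ₂ − sin φ₁ · cos φ₂ · cos Δλ )
  = atan2(0.25615, 0.75613) = 18.714° → normalised to [0°, 360°): 18.714°.

19°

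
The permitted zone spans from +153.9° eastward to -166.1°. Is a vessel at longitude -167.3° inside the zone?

Yes

Band width going east from +153.9° to -166.1°: ((-166.1 − 153.9) mod 360) = 40.0°.
Offset of -167.3° east of the west edge: ((-167.3 − 153.9) mod 360) = 38.8°.
38.8° ≤ 40.0° ⇒ inside.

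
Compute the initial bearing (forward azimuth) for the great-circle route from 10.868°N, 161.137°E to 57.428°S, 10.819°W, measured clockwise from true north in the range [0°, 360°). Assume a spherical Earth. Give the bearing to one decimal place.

Δλ = -10.819 − 161.137 = -171.956°.
θ = atan2( sin Δλ · cos φ₂ , cos φ₁ · sin φ₂ − sin φ₁ · cos φ₂ · cos Δλ )
  = atan2(-0.07533, -0.72709) = -174.085° → normalised to [0°, 360°): 185.915°.

185.9°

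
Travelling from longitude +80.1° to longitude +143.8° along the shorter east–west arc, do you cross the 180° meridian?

No

Signed shortest Δλ = ((143.8 − 80.1 + 180) mod 360) − 180 = 63.7°.
Going east by 63.7° from +80.1° reaches +143.8° without touching 180°.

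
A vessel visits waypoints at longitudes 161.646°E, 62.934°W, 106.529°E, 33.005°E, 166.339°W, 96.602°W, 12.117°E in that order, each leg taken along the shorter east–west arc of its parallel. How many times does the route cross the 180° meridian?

Leg 1: +161.646° → -62.934°, shortest Δλ = 135.42° (east) — crosses 180°.
Leg 2: -62.934° → +106.529°, shortest Δλ = 169.463° (east) — does not cross 180°.
Leg 3: +106.529° → +33.005°, shortest Δλ = -73.524° (west) — does not cross 180°.
Leg 4: +33.005° → -166.339°, shortest Δλ = 160.656° (east) — crosses 180°.
Leg 5: -166.339° → -96.602°, shortest Δλ = 69.737° (east) — does not cross 180°.
Leg 6: -96.602° → +12.117°, shortest Δλ = 108.719° (east) — does not cross 180°.
Total crossings: 2.

2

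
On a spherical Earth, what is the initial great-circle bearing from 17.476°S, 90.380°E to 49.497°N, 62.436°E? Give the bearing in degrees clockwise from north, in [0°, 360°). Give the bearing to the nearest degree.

Δλ = 62.436 − 90.380 = -27.944°.
θ = atan2( sin Δλ · cos φ₂ , cos φ₁ · sin φ₂ − sin φ₁ · cos φ₂ · cos Δλ )
  = atan2(-0.30436, 0.89758) = -18.731° → normalised to [0°, 360°): 341.269°.

341°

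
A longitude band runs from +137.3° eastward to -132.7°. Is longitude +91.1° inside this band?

Band width going east from +137.3° to -132.7°: ((-132.7 − 137.3) mod 360) = 90.0°.
Offset of +91.1° east of the west edge: ((91.1 − 137.3) mod 360) = 313.8°.
313.8° > 90.0° ⇒ outside.

No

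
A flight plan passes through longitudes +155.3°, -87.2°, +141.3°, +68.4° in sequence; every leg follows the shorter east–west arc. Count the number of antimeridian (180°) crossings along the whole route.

2

Leg 1: +155.3° → -87.2°, shortest Δλ = 117.5° (east) — crosses 180°.
Leg 2: -87.2° → +141.3°, shortest Δλ = -131.5° (west) — crosses 180°.
Leg 3: +141.3° → +68.4°, shortest Δλ = -72.9° (west) — does not cross 180°.
Total crossings: 2.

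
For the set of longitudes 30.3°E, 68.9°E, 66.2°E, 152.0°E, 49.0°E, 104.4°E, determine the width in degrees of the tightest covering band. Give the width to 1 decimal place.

121.7°

Sort the longitudes: +30.3°, +49.0°, +66.2°, +68.9°, +104.4°, +152.0°.
Eastward gaps between consecutive values (wrapping around): 18.7°, 17.2°, 2.7°, 35.5°, 47.6°, 238.3°.
Largest gap = 238.3° ⇒ minimal covering band is its complement: 360° − 238.3° = 121.7°.
Band runs from +30.3° eastward to +152.0°.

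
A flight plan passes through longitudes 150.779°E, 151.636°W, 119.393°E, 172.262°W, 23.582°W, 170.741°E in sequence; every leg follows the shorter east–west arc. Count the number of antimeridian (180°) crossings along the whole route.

Leg 1: +150.779° → -151.636°, shortest Δλ = 57.585° (east) — crosses 180°.
Leg 2: -151.636° → +119.393°, shortest Δλ = -88.971° (west) — crosses 180°.
Leg 3: +119.393° → -172.262°, shortest Δλ = 68.345° (east) — crosses 180°.
Leg 4: -172.262° → -23.582°, shortest Δλ = 148.68° (east) — does not cross 180°.
Leg 5: -23.582° → +170.741°, shortest Δλ = -165.677° (west) — crosses 180°.
Total crossings: 4.

4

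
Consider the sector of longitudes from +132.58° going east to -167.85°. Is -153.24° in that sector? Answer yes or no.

No

Band width going east from +132.58° to -167.85°: ((-167.85 − 132.58) mod 360) = 59.57°.
Offset of -153.24° east of the west edge: ((-153.24 − 132.58) mod 360) = 74.18°.
74.18° > 59.57° ⇒ outside.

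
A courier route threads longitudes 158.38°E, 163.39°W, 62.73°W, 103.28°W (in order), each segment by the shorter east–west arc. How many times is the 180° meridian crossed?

Leg 1: +158.38° → -163.39°, shortest Δλ = 38.23° (east) — crosses 180°.
Leg 2: -163.39° → -62.73°, shortest Δλ = 100.66° (east) — does not cross 180°.
Leg 3: -62.73° → -103.28°, shortest Δλ = -40.55° (west) — does not cross 180°.
Total crossings: 1.

1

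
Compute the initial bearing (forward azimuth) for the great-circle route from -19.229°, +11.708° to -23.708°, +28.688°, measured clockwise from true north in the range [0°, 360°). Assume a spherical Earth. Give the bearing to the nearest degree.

Δλ = 28.688 − 11.708 = 16.980°.
θ = atan2( sin Δλ · cos φ₂ , cos φ₁ · sin φ₂ − sin φ₁ · cos φ₂ · cos Δλ )
  = atan2(0.26739, -0.09124) = 108.841° → normalised to [0°, 360°): 108.841°.

109°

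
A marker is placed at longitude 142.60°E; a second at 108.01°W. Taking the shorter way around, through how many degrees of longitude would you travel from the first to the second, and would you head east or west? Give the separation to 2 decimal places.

109.39° east

Raw difference: -108.01 − 142.60 = -250.61°.
Normalise into (−180°, 180°]: -250.61° + 360° = 109.39°.
Positive ⇒ the second point lies to the east; separation 109.39°.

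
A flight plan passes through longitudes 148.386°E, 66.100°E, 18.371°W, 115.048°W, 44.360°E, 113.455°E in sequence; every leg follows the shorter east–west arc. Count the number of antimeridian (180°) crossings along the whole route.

0

Leg 1: +148.386° → +66.100°, shortest Δλ = -82.286° (west) — does not cross 180°.
Leg 2: +66.100° → -18.371°, shortest Δλ = -84.471° (west) — does not cross 180°.
Leg 3: -18.371° → -115.048°, shortest Δλ = -96.677° (west) — does not cross 180°.
Leg 4: -115.048° → +44.360°, shortest Δλ = 159.408° (east) — does not cross 180°.
Leg 5: +44.360° → +113.455°, shortest Δλ = 69.095° (east) — does not cross 180°.
Total crossings: 0.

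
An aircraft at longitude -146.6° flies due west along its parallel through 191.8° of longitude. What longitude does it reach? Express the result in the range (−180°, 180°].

Start at -146.6°; shift −191.8° → -338.4°.
-338.4° lies outside (−180°, 180°]; add 360° → +21.6°.

+21.6°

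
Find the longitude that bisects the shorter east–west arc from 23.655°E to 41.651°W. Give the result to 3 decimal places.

8.998°W

Signed shortest Δλ from +23.655° to -41.651° is -65.306°.
Midpoint longitude = +23.655° + (-65.306°)/2 = +23.655° − 32.653° = -8.998°.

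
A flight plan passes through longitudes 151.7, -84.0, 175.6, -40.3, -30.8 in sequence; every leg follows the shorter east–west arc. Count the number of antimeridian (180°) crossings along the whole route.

3

Leg 1: +151.7° → -84.0°, shortest Δλ = 124.3° (east) — crosses 180°.
Leg 2: -84.0° → +175.6°, shortest Δλ = -100.4° (west) — crosses 180°.
Leg 3: +175.6° → -40.3°, shortest Δλ = 144.1° (east) — crosses 180°.
Leg 4: -40.3° → -30.8°, shortest Δλ = 9.5° (east) — does not cross 180°.
Total crossings: 3.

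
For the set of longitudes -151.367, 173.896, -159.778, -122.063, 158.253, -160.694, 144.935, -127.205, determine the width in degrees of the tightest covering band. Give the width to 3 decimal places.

Sort the longitudes: -160.694°, -159.778°, -151.367°, -127.205°, -122.063°, +144.935°, +158.253°, +173.896°.
Eastward gaps between consecutive values (wrapping around): 0.916°, 8.411°, 24.162°, 5.142°, 266.998°, 13.318°, 15.643°, 25.410°.
Largest gap = 266.998° ⇒ minimal covering band is its complement: 360° − 266.998° = 93.002°.
Band runs from +144.935° eastward to -122.063°, crossing the antimeridian.

93.002°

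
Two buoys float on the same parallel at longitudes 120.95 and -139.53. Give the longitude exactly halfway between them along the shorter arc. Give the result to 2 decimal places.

+170.71°

Signed shortest Δλ from +120.95° to -139.53° is +99.52°.
Midpoint longitude = +120.95° + (+99.52°)/2 = +120.95° + 49.76° = +170.71°.
(The naïve average (+120.95 + -139.53)/2 = -9.29° is on the wrong side of the globe.)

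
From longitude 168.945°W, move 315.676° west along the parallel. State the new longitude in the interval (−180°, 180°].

Start at -168.945°; shift −315.676° → -484.621°.
-484.621° lies outside (−180°, 180°]; add 360° → -124.621°.

124.621°W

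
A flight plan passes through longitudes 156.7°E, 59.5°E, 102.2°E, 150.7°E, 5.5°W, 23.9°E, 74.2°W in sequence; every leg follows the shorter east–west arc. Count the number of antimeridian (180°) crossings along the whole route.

Leg 1: +156.7° → +59.5°, shortest Δλ = -97.2° (west) — does not cross 180°.
Leg 2: +59.5° → +102.2°, shortest Δλ = 42.7° (east) — does not cross 180°.
Leg 3: +102.2° → +150.7°, shortest Δλ = 48.5° (east) — does not cross 180°.
Leg 4: +150.7° → -5.5°, shortest Δλ = -156.2° (west) — does not cross 180°.
Leg 5: -5.5° → +23.9°, shortest Δλ = 29.4° (east) — does not cross 180°.
Leg 6: +23.9° → -74.2°, shortest Δλ = -98.1° (west) — does not cross 180°.
Total crossings: 0.

0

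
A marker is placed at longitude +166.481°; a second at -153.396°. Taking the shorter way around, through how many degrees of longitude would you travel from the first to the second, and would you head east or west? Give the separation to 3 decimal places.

40.123° east

Raw difference: -153.396 − 166.481 = -319.877°.
Normalise into (−180°, 180°]: -319.877° + 360° = 40.123°.
Positive ⇒ the second point lies to the east; separation 40.123°.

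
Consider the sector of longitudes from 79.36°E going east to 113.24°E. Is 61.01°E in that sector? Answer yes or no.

Band width going east from +79.36° to +113.24°: ((113.24 − 79.36) mod 360) = 33.88°.
Offset of +61.01° east of the west edge: ((61.01 − 79.36) mod 360) = 341.65°.
341.65° > 33.88° ⇒ outside.

No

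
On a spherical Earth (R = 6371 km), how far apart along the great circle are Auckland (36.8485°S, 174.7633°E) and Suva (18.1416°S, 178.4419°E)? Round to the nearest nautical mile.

Δλ = 178.4419 − 174.7633 = 3.6786°.
Δφ = -18.1416 − -36.8485 = 18.7069°.
a = sin²(Δφ/2) + cos φ₁ · cos φ₂ · sin²(Δλ/2) = 0.027198.
c = 2·atan2(√a, √(1−a)) = 0.33135 rad → d = 6371·c ≈ 2111.01 km ≈ 1139.86 nmi.

1140 nmi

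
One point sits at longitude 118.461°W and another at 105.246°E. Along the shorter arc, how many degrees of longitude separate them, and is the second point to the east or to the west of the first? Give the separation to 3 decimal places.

Raw difference: 105.246 − -118.461 = 223.707°.
Normalise into (−180°, 180°]: 223.707° − 360° = -136.293°.
Negative ⇒ the second point lies to the west; separation 136.293°.

136.293° west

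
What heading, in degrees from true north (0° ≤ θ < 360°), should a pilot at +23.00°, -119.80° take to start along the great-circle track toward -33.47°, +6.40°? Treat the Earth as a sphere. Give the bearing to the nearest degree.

Δλ = 6.40 − -119.80 = 126.20°.
θ = atan2( sin Δλ · cos φ₂ , cos φ₁ · sin φ₂ − sin φ₁ · cos φ₂ · cos Δλ )
  = atan2(0.67315, -0.31516) = 115.088° → normalised to [0°, 360°): 115.088°.

115°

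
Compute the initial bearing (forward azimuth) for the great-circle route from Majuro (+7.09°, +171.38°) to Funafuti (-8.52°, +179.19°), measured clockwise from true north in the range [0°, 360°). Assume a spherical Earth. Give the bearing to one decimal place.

Δλ = 179.19 − 171.38 = 7.81°.
θ = atan2( sin Δλ · cos φ₂ , cos φ₁ · sin φ₂ − sin φ₁ · cos φ₂ · cos Δλ )
  = atan2(0.13439, -0.26796) = 153.365° → normalised to [0°, 360°): 153.365°.

153.4°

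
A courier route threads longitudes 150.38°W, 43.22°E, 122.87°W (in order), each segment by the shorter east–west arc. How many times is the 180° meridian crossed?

1

Leg 1: -150.38° → +43.22°, shortest Δλ = -166.4° (west) — crosses 180°.
Leg 2: +43.22° → -122.87°, shortest Δλ = -166.09° (west) — does not cross 180°.
Total crossings: 1.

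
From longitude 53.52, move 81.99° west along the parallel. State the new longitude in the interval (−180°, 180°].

Start at +53.52°; shift −81.99° → -28.47°.
-28.47° already lies in (−180°, 180°].

-28.47°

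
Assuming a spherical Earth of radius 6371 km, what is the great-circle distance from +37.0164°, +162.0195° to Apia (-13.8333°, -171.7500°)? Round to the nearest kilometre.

6286 km

Δλ = -171.7500 − 162.0195 = -333.7695°; wrapped into (−180°, 180°]: 26.2305°.
Δφ = -13.8333 − 37.0164 = -50.8497°.
a = sin²(Δφ/2) + cos φ₁ · cos φ₂ · sin²(Δλ/2) = 0.224241.
c = 2·atan2(√a, √(1−a)) = 0.98661 rad → d = 6371·c ≈ 6285.71 km.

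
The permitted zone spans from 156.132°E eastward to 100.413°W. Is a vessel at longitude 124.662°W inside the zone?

Band width going east from +156.132° to -100.413°: ((-100.413 − 156.132) mod 360) = 103.455°.
Offset of -124.662° east of the west edge: ((-124.662 − 156.132) mod 360) = 79.206°.
79.206° ≤ 103.455° ⇒ inside.

Yes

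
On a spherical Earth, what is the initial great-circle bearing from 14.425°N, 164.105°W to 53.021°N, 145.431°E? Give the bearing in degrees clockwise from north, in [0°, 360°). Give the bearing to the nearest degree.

Δλ = 145.431 − -164.105 = 309.536°; wrapped into (−180°, 180°]: -50.464°.
θ = atan2( sin Δλ · cos φ₂ , cos φ₁ · sin φ₂ − sin φ₁ · cos φ₂ · cos Δλ )
  = atan2(-0.46391, 0.67828) = -34.370° → normalised to [0°, 360°): 325.630°.

326°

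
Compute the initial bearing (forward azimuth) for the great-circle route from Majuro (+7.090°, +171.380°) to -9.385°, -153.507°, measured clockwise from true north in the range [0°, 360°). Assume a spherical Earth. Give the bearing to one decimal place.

Δλ = -153.507 − 171.380 = -324.887°; wrapped into (−180°, 180°]: 35.113°.
θ = atan2( sin Δλ · cos φ₂ , cos φ₁ · sin φ₂ − sin φ₁ · cos φ₂ · cos Δλ )
  = atan2(0.56749, -0.26144) = 114.735° → normalised to [0°, 360°): 114.735°.

114.7°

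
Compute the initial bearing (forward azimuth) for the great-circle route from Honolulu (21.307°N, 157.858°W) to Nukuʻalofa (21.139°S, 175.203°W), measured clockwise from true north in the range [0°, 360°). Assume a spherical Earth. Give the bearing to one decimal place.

Δλ = -175.203 − -157.858 = -17.345°.
θ = atan2( sin Δλ · cos φ₂ , cos φ₁ · sin φ₂ − sin φ₁ · cos φ₂ · cos Δλ )
  = atan2(-0.27806, -0.65948) = -157.138° → normalised to [0°, 360°): 202.862°.

202.9°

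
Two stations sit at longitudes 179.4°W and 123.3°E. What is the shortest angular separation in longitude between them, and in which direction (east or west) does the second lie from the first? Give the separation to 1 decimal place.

57.3° west

Raw difference: 123.3 − -179.4 = 302.7°.
Normalise into (−180°, 180°]: 302.7° − 360° = -57.3°.
Negative ⇒ the second point lies to the west; separation 57.3°.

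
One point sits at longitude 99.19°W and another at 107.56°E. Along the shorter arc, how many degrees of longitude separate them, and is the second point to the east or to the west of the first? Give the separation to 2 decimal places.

153.25° west

Raw difference: 107.56 − -99.19 = 206.75°.
Normalise into (−180°, 180°]: 206.75° − 360° = -153.25°.
Negative ⇒ the second point lies to the west; separation 153.25°.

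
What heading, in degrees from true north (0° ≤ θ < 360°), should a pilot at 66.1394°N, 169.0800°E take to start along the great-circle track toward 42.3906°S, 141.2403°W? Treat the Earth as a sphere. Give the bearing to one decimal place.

141.6°

Δλ = -141.2403 − 169.0800 = -310.3203°; wrapped into (−180°, 180°]: 49.6797°.
θ = atan2( sin Δλ · cos φ₂ , cos φ₁ · sin φ₂ − sin φ₁ · cos φ₂ · cos Δλ )
  = atan2(0.56311, -0.70977) = 141.572° → normalised to [0°, 360°): 141.572°.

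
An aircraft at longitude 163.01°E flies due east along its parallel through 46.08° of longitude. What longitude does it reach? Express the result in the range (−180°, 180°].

Start at +163.01°; shift +46.08° → +209.09°.
+209.09° lies outside (−180°, 180°]; subtract 360° → -150.91°.

150.91°W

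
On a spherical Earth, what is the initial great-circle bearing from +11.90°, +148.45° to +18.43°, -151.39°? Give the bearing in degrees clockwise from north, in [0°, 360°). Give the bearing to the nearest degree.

Δλ = -151.39 − 148.45 = -299.84°; wrapped into (−180°, 180°]: 60.16°.
θ = atan2( sin Δλ · cos φ₂ , cos φ₁ · sin φ₂ − sin φ₁ · cos φ₂ · cos Δλ )
  = atan2(0.82293, 0.21201) = 75.553° → normalised to [0°, 360°): 75.553°.

76°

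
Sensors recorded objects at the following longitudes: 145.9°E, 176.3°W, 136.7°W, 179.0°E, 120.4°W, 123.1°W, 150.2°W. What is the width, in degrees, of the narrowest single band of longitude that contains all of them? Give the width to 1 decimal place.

Sort the longitudes: -176.3°, -150.2°, -136.7°, -123.1°, -120.4°, +145.9°, +179.0°.
Eastward gaps between consecutive values (wrapping around): 26.1°, 13.5°, 13.6°, 2.7°, 266.3°, 33.1°, 4.7°.
Largest gap = 266.3° ⇒ minimal covering band is its complement: 360° − 266.3° = 93.7°.
Band runs from +145.9° eastward to -120.4°, crossing the antimeridian.

93.7°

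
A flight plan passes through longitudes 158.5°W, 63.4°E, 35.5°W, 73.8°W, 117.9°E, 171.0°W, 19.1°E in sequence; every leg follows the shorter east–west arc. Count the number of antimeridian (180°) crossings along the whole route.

4

Leg 1: -158.5° → +63.4°, shortest Δλ = -138.1° (west) — crosses 180°.
Leg 2: +63.4° → -35.5°, shortest Δλ = -98.9° (west) — does not cross 180°.
Leg 3: -35.5° → -73.8°, shortest Δλ = -38.3° (west) — does not cross 180°.
Leg 4: -73.8° → +117.9°, shortest Δλ = -168.3° (west) — crosses 180°.
Leg 5: +117.9° → -171.0°, shortest Δλ = 71.1° (east) — crosses 180°.
Leg 6: -171.0° → +19.1°, shortest Δλ = -169.9° (west) — crosses 180°.
Total crossings: 4.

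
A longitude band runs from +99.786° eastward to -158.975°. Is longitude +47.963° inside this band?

Band width going east from +99.786° to -158.975°: ((-158.975 − 99.786) mod 360) = 101.239°.
Offset of +47.963° east of the west edge: ((47.963 − 99.786) mod 360) = 308.177°.
308.177° > 101.239° ⇒ outside.

No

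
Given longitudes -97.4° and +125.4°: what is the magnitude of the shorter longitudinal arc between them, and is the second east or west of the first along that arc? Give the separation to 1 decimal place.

Raw difference: 125.4 − -97.4 = 222.8°.
Normalise into (−180°, 180°]: 222.8° − 360° = -137.2°.
Negative ⇒ the second point lies to the west; separation 137.2°.

137.2° west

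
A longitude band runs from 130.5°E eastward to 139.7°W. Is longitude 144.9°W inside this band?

Yes

Band width going east from +130.5° to -139.7°: ((-139.7 − 130.5) mod 360) = 89.8°.
Offset of -144.9° east of the west edge: ((-144.9 − 130.5) mod 360) = 84.6°.
84.6° ≤ 89.8° ⇒ inside.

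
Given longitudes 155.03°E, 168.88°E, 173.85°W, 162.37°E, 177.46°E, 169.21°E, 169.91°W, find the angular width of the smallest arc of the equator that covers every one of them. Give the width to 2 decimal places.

Sort the longitudes: -173.85°, -169.91°, +155.03°, +162.37°, +168.88°, +169.21°, +177.46°.
Eastward gaps between consecutive values (wrapping around): 3.94°, 324.94°, 7.34°, 6.51°, 0.33°, 8.25°, 8.69°.
Largest gap = 324.94° ⇒ minimal covering band is its complement: 360° − 324.94° = 35.06°.
Band runs from +155.03° eastward to -169.91°, crossing the antimeridian.

35.06°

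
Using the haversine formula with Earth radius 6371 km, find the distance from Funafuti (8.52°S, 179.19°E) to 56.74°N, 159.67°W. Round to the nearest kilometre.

Δλ = -159.67 − 179.19 = -338.86°; wrapped into (−180°, 180°]: 21.14°.
Δφ = 56.74 − -8.52 = 65.26°.
a = sin²(Δφ/2) + cos φ₁ · cos φ₂ · sin²(Δλ/2) = 0.309000.
c = 2·atan2(√a, √(1−a)) = 1.17884 rad → d = 6371·c ≈ 7510.37 km.

7510 km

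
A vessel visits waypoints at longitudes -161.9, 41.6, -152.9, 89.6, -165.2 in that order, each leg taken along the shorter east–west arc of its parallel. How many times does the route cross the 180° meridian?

4

Leg 1: -161.9° → +41.6°, shortest Δλ = -156.5° (west) — crosses 180°.
Leg 2: +41.6° → -152.9°, shortest Δλ = 165.5° (east) — crosses 180°.
Leg 3: -152.9° → +89.6°, shortest Δλ = -117.5° (west) — crosses 180°.
Leg 4: +89.6° → -165.2°, shortest Δλ = 105.2° (east) — crosses 180°.
Total crossings: 4.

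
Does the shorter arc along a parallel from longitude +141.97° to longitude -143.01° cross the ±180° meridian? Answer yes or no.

Naïve |-143.01 − 141.97| = 284.98° > 180°, so the shorter arc goes the other way round — across 180°.
Signed shortest Δλ = ((-143.01 − 141.97 + 180) mod 360) − 180 = 75.02°.
Going east by 75.02° from +141.97° passes through 180° before reaching -143.01°.

Yes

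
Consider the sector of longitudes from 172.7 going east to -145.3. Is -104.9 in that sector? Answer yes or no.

No

Band width going east from +172.7° to -145.3°: ((-145.3 − 172.7) mod 360) = 42.0°.
Offset of -104.9° east of the west edge: ((-104.9 − 172.7) mod 360) = 82.4°.
82.4° > 42.0° ⇒ outside.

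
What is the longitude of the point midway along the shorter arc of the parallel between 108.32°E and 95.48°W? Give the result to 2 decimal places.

173.58°W

Signed shortest Δλ from +108.32° to -95.48° is +156.20°.
Midpoint longitude = +108.32° + (+156.20°)/2 = +108.32° + 78.10° = +186.42°.
Normalise into (−180°, 180°]: -173.58°.
(The naïve average (+108.32 + -95.48)/2 = 6.42° is on the wrong side of the globe.)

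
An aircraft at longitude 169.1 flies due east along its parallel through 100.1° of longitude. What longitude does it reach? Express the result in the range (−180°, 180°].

Start at +169.1°; shift +100.1° → +269.2°.
+269.2° lies outside (−180°, 180°]; subtract 360° → -90.8°.

-90.8°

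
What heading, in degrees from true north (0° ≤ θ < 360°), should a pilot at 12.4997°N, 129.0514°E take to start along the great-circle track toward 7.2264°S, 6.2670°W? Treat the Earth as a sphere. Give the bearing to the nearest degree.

Δλ = -6.2670 − 129.0514 = -135.3184°.
θ = atan2( sin Δλ · cos φ₂ , cos φ₁ · sin φ₂ − sin φ₁ · cos φ₂ · cos Δλ )
  = atan2(-0.69758, 0.02986) = -87.549° → normalised to [0°, 360°): 272.451°.

272°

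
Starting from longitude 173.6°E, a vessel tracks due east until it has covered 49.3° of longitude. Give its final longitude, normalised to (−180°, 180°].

Start at +173.6°; shift +49.3° → +222.9°.
+222.9° lies outside (−180°, 180°]; subtract 360° → -137.1°.

137.1°W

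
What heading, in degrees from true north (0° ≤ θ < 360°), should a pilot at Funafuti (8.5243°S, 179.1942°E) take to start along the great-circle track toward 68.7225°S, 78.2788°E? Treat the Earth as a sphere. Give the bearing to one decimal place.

200.9°

Δλ = 78.2788 − 179.1942 = -100.9154°.
θ = atan2( sin Δλ · cos φ₂ , cos φ₁ · sin φ₂ − sin φ₁ · cos φ₂ · cos Δλ )
  = atan2(-0.35632, -0.93173) = -159.072° → normalised to [0°, 360°): 200.928°.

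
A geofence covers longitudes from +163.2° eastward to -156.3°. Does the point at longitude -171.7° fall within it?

Yes

Band width going east from +163.2° to -156.3°: ((-156.3 − 163.2) mod 360) = 40.5°.
Offset of -171.7° east of the west edge: ((-171.7 − 163.2) mod 360) = 25.1°.
25.1° ≤ 40.5° ⇒ inside.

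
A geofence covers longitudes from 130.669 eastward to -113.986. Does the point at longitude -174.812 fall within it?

Band width going east from +130.669° to -113.986°: ((-113.986 − 130.669) mod 360) = 115.345°.
Offset of -174.812° east of the west edge: ((-174.812 − 130.669) mod 360) = 54.519°.
54.519° ≤ 115.345° ⇒ inside.

Yes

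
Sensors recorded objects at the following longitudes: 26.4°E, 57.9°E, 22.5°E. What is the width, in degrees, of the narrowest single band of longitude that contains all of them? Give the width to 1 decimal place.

35.4°

Sort the longitudes: +22.5°, +26.4°, +57.9°.
Eastward gaps between consecutive values (wrapping around): 3.9°, 31.5°, 324.6°.
Largest gap = 324.6° ⇒ minimal covering band is its complement: 360° − 324.6° = 35.4°.
Band runs from +22.5° eastward to +57.9°.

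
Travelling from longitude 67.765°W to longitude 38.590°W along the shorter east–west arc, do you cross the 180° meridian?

No

Signed shortest Δλ = ((-38.590 − -67.765 + 180) mod 360) − 180 = 29.175°.
Going east by 29.175° from -67.765° reaches -38.590° without touching 180°.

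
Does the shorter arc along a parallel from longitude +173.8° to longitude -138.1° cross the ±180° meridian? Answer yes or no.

Naïve |-138.1 − 173.8| = 311.9° > 180°, so the shorter arc goes the other way round — across 180°.
Signed shortest Δλ = ((-138.1 − 173.8 + 180) mod 360) − 180 = 48.1°.
Going east by 48.1° from +173.8° passes through 180° before reaching -138.1°.

Yes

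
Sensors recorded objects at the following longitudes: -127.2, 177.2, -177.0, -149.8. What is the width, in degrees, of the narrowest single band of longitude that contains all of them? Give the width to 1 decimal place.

55.6°

Sort the longitudes: -177.0°, -149.8°, -127.2°, +177.2°.
Eastward gaps between consecutive values (wrapping around): 27.2°, 22.6°, 304.4°, 5.8°.
Largest gap = 304.4° ⇒ minimal covering band is its complement: 360° − 304.4° = 55.6°.
Band runs from +177.2° eastward to -127.2°, crossing the antimeridian.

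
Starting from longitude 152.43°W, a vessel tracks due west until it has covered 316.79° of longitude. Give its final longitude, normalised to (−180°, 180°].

Start at -152.43°; shift −316.79° → -469.22°.
-469.22° lies outside (−180°, 180°]; add 360° → -109.22°.

109.22°W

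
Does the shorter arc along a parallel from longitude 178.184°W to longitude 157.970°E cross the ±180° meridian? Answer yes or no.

Yes

Naïve |157.970 − -178.184| = 336.154° > 180°, so the shorter arc goes the other way round — across 180°.
Signed shortest Δλ = ((157.970 − -178.184 + 180) mod 360) − 180 = -23.846°.
Going west by 23.846° from -178.184° passes through 180° before reaching +157.970°.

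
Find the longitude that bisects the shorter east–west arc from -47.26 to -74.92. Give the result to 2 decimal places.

-61.09°

Signed shortest Δλ from -47.26° to -74.92° is -27.66°.
Midpoint longitude = -47.26° + (-27.66°)/2 = -47.26° − 13.83° = -61.09°.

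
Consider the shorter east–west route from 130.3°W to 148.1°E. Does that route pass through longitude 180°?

Naïve |148.1 − -130.3| = 278.4° > 180°, so the shorter arc goes the other way round — across 180°.
Signed shortest Δλ = ((148.1 − -130.3 + 180) mod 360) − 180 = -81.6°.
Going west by 81.6° from -130.3° passes through 180° before reaching +148.1°.

Yes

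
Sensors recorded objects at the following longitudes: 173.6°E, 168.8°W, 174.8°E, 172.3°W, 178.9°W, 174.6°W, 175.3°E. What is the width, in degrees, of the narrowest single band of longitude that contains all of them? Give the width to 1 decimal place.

17.6°

Sort the longitudes: -178.9°, -174.6°, -172.3°, -168.8°, +173.6°, +174.8°, +175.3°.
Eastward gaps between consecutive values (wrapping around): 4.3°, 2.3°, 3.5°, 342.4°, 1.2°, 0.5°, 5.8°.
Largest gap = 342.4° ⇒ minimal covering band is its complement: 360° − 342.4° = 17.6°.
Band runs from +173.6° eastward to -168.8°, crossing the antimeridian.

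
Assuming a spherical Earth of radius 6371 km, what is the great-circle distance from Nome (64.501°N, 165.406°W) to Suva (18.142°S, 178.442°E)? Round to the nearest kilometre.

9293 km

Δλ = 178.442 − -165.406 = 343.848°; wrapped into (−180°, 180°]: -16.152°.
Δφ = -18.142 − 64.501 = -82.643°.
a = sin²(Δφ/2) + cos φ₁ · cos φ₂ · sin²(Δλ/2) = 0.444048.
c = 2·atan2(√a, √(1−a)) = 1.45866 rad → d = 6371·c ≈ 9293.11 km.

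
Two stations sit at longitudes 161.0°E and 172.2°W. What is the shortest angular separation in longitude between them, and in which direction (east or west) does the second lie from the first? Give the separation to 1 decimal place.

26.8° east

Raw difference: -172.2 − 161.0 = -333.2°.
Normalise into (−180°, 180°]: -333.2° + 360° = 26.8°.
Positive ⇒ the second point lies to the east; separation 26.8°.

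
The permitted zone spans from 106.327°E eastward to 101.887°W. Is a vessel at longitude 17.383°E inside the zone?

Band width going east from +106.327° to -101.887°: ((-101.887 − 106.327) mod 360) = 151.786°.
Offset of +17.383° east of the west edge: ((17.383 − 106.327) mod 360) = 271.056°.
271.056° > 151.786° ⇒ outside.

No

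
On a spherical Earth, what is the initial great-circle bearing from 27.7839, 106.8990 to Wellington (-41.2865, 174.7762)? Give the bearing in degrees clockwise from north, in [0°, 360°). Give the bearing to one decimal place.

Δλ = 174.7762 − 106.8990 = 67.8772°.
θ = atan2( sin Δλ · cos φ₂ , cos φ₁ · sin φ₂ − sin φ₁ · cos φ₂ · cos Δλ )
  = atan2(0.69610, -0.71566) = 135.794° → normalised to [0°, 360°): 135.794°.

135.8°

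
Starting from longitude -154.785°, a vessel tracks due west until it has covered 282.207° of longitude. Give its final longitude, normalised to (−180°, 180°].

-76.992°

Start at -154.785°; shift −282.207° → -436.992°.
-436.992° lies outside (−180°, 180°]; add 360° → -76.992°.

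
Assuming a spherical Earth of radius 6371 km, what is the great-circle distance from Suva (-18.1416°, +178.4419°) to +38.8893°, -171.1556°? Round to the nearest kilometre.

Δλ = -171.1556 − 178.4419 = -349.5975°; wrapped into (−180°, 180°]: 10.4025°.
Δφ = 38.8893 − -18.1416 = 57.0309°.
a = sin²(Δφ/2) + cos φ₁ · cos φ₂ · sin²(Δλ/2) = 0.233985.
c = 2·atan2(√a, √(1−a)) = 1.00980 rad → d = 6371·c ≈ 6433.44 km.

6433 km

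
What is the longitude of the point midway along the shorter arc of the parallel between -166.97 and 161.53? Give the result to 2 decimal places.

+177.28°

Signed shortest Δλ from -166.97° to +161.53° is -31.50°.
Midpoint longitude = -166.97° + (-31.50°)/2 = -166.97° − 15.75° = -182.72°.
Normalise into (−180°, 180°]: +177.28°.
(The naïve average (-166.97 + +161.53)/2 = -2.72° is on the wrong side of the globe.)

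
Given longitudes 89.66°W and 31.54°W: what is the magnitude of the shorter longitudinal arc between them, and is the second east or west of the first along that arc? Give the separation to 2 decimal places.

58.12° east

Raw difference: -31.54 − -89.66 = 58.12°.
Normalise into (−180°, 180°]: 58.12° stays 58.12°.
Positive ⇒ the second point lies to the east; separation 58.12°.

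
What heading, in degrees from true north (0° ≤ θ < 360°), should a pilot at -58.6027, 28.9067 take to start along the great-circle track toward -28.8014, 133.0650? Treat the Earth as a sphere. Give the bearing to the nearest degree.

Δλ = 133.0650 − 28.9067 = 104.1583°.
θ = atan2( sin Δλ · cos φ₂ , cos φ₁ · sin φ₂ − sin φ₁ · cos φ₂ · cos Δλ )
  = atan2(0.84968, -0.43395) = 117.054° → normalised to [0°, 360°): 117.054°.

117°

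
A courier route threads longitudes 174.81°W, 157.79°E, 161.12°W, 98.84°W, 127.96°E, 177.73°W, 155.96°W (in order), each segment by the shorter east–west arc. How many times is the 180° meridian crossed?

Leg 1: -174.81° → +157.79°, shortest Δλ = -27.4° (west) — crosses 180°.
Leg 2: +157.79° → -161.12°, shortest Δλ = 41.09° (east) — crosses 180°.
Leg 3: -161.12° → -98.84°, shortest Δλ = 62.28° (east) — does not cross 180°.
Leg 4: -98.84° → +127.96°, shortest Δλ = -133.2° (west) — crosses 180°.
Leg 5: +127.96° → -177.73°, shortest Δλ = 54.31° (east) — crosses 180°.
Leg 6: -177.73° → -155.96°, shortest Δλ = 21.77° (east) — does not cross 180°.
Total crossings: 4.

4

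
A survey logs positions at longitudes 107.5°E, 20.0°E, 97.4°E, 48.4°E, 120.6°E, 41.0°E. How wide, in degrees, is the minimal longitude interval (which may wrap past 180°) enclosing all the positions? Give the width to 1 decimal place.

Sort the longitudes: +20.0°, +41.0°, +48.4°, +97.4°, +107.5°, +120.6°.
Eastward gaps between consecutive values (wrapping around): 21.0°, 7.4°, 49.0°, 10.1°, 13.1°, 259.4°.
Largest gap = 259.4° ⇒ minimal covering band is its complement: 360° − 259.4° = 100.6°.
Band runs from +20.0° eastward to +120.6°.

100.6°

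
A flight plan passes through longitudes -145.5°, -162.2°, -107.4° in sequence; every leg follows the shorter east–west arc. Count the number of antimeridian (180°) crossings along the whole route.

Leg 1: -145.5° → -162.2°, shortest Δλ = -16.7° (west) — does not cross 180°.
Leg 2: -162.2° → -107.4°, shortest Δλ = 54.8° (east) — does not cross 180°.
Total crossings: 0.

0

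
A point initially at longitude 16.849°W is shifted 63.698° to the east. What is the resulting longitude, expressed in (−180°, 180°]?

Start at -16.849°; shift +63.698° → +46.849°.
+46.849° already lies in (−180°, 180°].

46.849°E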